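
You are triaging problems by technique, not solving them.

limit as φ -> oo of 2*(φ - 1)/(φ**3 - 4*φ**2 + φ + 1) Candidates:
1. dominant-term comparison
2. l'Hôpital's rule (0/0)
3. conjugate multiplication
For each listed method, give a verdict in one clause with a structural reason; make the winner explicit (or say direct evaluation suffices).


Diagnosis: dominant-term comparison — as φ grows, only the highest-degree terms matter — compare leading terms and read the limit off.
- dominant-term comparison — a fit — the right tool for this form.
- l'Hôpital's rule (0/0): as a single quotient the expression runs to ∞/∞ at the limit point — an at-infinity form of the rule would apply, though the leading-growth comparison is the direct reading.
- conjugate multiplication — there are no radicals in tension whose conjugate would simplify matters.


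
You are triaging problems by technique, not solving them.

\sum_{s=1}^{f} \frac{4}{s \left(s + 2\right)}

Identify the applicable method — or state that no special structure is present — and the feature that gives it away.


Technique: telescoping — rewrite \frac{4}{s \left(s + 2\right)} as simple fractions and successive terms eat each other — only the edges survive.


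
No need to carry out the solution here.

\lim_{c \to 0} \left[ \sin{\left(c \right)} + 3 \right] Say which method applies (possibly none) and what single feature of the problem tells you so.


Best approach: no special technique — the expression is continuous at the evaluation point — substitute directly; no indeterminate form appears.


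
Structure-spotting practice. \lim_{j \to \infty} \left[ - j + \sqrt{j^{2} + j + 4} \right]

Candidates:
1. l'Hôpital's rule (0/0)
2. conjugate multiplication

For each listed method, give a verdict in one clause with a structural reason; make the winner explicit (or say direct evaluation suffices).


Technique: conjugate multiplication — turning the difference into a conjugate-rationalized ratio makes the limit readable.
- l'Hôpital's rule (0/0) — no quotient structure at all: the clash is ∞ minus ∞, which rationalizing converts into a tractable ratio.
- conjugate multiplication — a fit — the right tool for this form.


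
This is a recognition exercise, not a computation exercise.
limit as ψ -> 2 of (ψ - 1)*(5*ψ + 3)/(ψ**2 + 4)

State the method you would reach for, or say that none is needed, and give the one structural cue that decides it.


Best approach: no special technique — no vanishing denominator and no indeterminate clash at the point — evaluation is immediate.


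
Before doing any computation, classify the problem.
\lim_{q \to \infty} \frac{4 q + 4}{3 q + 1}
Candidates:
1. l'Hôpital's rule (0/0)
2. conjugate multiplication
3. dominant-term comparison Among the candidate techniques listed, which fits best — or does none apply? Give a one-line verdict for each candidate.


Technique: dominant-term comparison — as q grows, only the highest-degree terms matter — compare leading terms and read the limit off.
- l'Hôpital's rule (0/0) — viewed as a single quotient this runs to ∞/∞, not the 0/0 clash this candidate addresses; an at-infinity variant of the rule would resolve it, but comparing leading growth reads the answer without differentiating.
- conjugate multiplication: there is no infinity-minus-infinity radical difference to rationalize.
- dominant-term comparison — yes — fits the structure here.


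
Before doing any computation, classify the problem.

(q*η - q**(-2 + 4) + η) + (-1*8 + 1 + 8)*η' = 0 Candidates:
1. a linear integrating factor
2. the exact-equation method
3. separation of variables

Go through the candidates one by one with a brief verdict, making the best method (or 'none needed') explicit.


Verdict: a linear integrating factor — linear in the unknown with genuine forcing: multiply through by the exponential of the integrated coefficient and the left side closes into one derivative.
- a linear integrating factor — applies; the problem has the shape this method handles.
- the exact-equation method: the cross partial derivatives disagree, so no single potential exists.
- separation of variables: the two dependences do not factor apart.


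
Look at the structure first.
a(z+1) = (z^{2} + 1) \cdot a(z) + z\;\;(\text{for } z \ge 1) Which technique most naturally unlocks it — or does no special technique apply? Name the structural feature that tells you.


Diagnosis: a summation factor — an index-dependent multiplier z^{2} + 1 rules out characteristic roots; a summation factor converts it to a pure difference.


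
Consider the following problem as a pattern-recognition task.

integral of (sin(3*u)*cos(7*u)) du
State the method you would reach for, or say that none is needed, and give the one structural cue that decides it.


Diagnosis: a trigonometric identity — split sin(3*u)*cos(7*u) with the angle-addition identities: the resulting sum integrates term by term.


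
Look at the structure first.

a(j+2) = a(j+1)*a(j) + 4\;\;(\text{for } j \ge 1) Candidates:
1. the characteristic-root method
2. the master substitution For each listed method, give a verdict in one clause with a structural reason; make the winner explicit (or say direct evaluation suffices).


Best approach: no special technique — the map from one term to the next is curved, not linear, so linear closed-form machinery does not attach.
- the characteristic-root method — the recursion is nonlinear in the sequence values, so no linear-modes ansatz applies.
- the master substitution: this is shift-type recursion, outside the divide-and-conquer template.


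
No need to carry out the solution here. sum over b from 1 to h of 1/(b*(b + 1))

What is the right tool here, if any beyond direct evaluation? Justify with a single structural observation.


Diagnosis: telescoping — the summand 1/(b*(b + 1)) decomposes into fractions whose poles differ by an integer shift — the series collapses.


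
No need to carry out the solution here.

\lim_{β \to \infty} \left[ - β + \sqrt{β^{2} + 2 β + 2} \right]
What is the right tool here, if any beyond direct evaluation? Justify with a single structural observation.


Technique: conjugate multiplication — two divergent pieces with a minus sign between them and a radical in the mix: rationalize \sqrt{β^{2} + 2 β + 2} - β before any limit law applies.


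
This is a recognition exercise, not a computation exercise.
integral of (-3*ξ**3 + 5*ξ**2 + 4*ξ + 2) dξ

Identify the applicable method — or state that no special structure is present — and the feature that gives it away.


Technique: no special technique — scan for structure and find none: constant multiples of powers of ξ, integrate directly.


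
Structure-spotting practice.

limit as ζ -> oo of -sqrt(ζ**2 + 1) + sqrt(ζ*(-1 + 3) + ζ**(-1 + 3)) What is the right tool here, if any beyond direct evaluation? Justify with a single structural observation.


Method: conjugate multiplication — both pieces blow up but their difference is finite; the conjugate trick rationalizes sqrt(ζ*(-1 + 3) + ζ**(-1 + 3)) - sqrt(ζ**2 + 1).


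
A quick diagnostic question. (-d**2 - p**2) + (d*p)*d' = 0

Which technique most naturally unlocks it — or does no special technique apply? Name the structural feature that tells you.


Method: the homogeneous substitution — scaling p and d together leaves the slope fixed — it depends only on d/p, so substitute the ratio. A Bernoulli rewrite works here as the equation stands — the homogeneous substitution is the more immediate reading.


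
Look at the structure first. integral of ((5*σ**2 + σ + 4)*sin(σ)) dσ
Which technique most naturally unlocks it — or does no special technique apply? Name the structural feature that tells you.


Verdict: integration by parts — the integrand splits as 5*σ**2 + σ + 4 times sin(σ) — repeatedly differentiating the polynomial part kills it, which is the parts ladder.


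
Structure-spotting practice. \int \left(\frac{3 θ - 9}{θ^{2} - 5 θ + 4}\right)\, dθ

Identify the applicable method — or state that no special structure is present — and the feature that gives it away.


Technique: partial fractions — break θ^{2} - 5 θ + 4 into its roots and the integral splits into logarithm-sized bites.


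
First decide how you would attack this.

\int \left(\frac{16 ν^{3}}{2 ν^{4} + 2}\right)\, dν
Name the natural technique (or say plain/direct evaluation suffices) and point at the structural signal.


Diagnosis: u-substitution — collected, the integrand has one factor that is, up to a constant, the derivative of an inner expression the rest depends on — substitute for that inner expression.


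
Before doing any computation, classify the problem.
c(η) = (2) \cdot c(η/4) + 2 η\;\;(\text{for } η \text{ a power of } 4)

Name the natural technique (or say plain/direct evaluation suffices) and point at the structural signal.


Verdict: the master substitution — the argument shrinks by the factor 4, so measure the index on a logarithmic scale and the recursion becomes a shift.


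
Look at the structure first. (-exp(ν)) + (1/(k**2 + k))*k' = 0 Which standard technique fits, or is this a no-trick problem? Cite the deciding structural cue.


Diagnosis: separation of variables — the slope splits multiplicatively: exp(ν) carrying all ν-dependence times k**2 + k carrying all k-dependence — separate and integrate. A Bernoulli rewrite would carry it as the equation stands — separating the variables needs no rearrangement either.


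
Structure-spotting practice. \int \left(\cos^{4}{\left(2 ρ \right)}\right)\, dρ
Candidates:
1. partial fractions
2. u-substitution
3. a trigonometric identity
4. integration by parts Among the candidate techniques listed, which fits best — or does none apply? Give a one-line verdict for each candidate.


Technique: a trigonometric identity — \cos^{4}{\left(2 ρ \right)} calls for power reduction: rewrite via double angles before any antiderivative is attempted.
- partial fractions — the expression is not a ratio of polynomials that decomposes further.
- u-substitution — no subexpression of the integrand serves as a whole-integral substitution inner — individual terms may offer their own, but none carries its derivative as a factor of the full integrand; a working change of variable would have to be constructed from outside the expression.
- a trigonometric identity: applicable, and directly so.
- integration by parts: not the fit here: there is no polynomial factor to ladder down — parts can still close the trigonometric product by recursion, though the identity rewrite is the direct route.


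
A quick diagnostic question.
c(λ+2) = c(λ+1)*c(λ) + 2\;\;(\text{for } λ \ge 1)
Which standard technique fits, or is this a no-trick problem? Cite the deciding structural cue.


Best approach: no special technique — the map from one term to the next is curved, not linear, so linear closed-form machinery does not attach.


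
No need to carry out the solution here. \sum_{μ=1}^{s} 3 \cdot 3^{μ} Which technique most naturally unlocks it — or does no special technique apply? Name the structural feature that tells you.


Verdict: the geometric series formula — term-over-term division gives 3 every time — index-free ratio, geometric sum formula applies.


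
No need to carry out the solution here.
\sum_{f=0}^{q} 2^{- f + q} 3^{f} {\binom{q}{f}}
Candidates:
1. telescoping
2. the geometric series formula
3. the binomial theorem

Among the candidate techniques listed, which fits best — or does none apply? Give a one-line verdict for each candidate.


Technique: the binomial theorem — terms weighting {\binom{q}{f}} against matched powers of 3 and 2 reassemble into (3 + 2)^q by the binomial theorem.
- telescoping — the terms as presented offer no neighboring cancellation — a telescoping rewrite may exist, but the displayed structure does not hand one over.
- the geometric series formula — consecutive terms are not related by a fixed multiplier.
- the binomial theorem: applicable, and directly so.


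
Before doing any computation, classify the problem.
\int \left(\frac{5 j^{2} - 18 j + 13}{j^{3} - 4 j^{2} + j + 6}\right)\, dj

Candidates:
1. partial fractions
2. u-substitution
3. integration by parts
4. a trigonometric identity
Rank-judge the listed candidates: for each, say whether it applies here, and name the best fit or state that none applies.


Technique: partial fractions — the integrand is a proper rational function and its denominator j^{3} - 4 j^{2} + j + 6 factors into distinct pieces, so it splits into simple fractions.
- partial fractions: yes — fits the structure here.
- u-substitution — no subexpression of the integrand serves as a whole-integral substitution inner — individual terms may offer their own, but none carries its derivative as a factor of the full integrand; a working change of variable would have to be constructed from outside the expression.
- integration by parts: there is no nonconstant-polynomial-times-kernel split with an exp, sine, cosine (degree-1 argument), or logarithm partner.
- a trigonometric identity: there is no trigonometric structure at all — the integrand carries no sine or cosine to rewrite.


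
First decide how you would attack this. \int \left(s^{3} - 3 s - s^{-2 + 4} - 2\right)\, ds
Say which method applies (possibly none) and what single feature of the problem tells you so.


Method: no special technique — every term is a constant multiple of a power of s; term-wise power-rule integration needs no preliminary transformation.


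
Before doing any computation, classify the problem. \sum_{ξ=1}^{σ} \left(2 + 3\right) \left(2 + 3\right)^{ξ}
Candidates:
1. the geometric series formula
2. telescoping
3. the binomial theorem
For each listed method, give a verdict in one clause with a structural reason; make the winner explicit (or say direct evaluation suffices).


Technique: the geometric series formula — consecutive terms stand in a fixed index-free ratio — the geometric sum formula closes it.
- the geometric series formula — yes, a natural case for it.
- telescoping — neither a shifted-difference shape nor integer-spaced poles are present.
- the binomial theorem: no binomial coefficients pair up with complementary powers here.


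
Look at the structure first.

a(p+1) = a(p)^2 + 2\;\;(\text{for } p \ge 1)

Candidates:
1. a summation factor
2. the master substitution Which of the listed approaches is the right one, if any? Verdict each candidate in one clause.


Verdict: no special technique — the sequence value feeds back through itself nonlinearly — linear superposition fails, and every superposition-based closed form fails with it.
- a summation factor — no summation factor applies — the rule is not linear in the sequence values.
- the master substitution: the recursive argument is a shift of the index, not a fixed fraction of it.


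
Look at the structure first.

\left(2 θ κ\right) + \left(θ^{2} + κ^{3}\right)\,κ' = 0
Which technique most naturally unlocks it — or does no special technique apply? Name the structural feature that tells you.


Best approach: the exact-equation method — the compatibility test passes: the κ-derivative of 2 θ κ matches the θ-derivative of θ^{2} + κ^{3}, so integrate a potential.


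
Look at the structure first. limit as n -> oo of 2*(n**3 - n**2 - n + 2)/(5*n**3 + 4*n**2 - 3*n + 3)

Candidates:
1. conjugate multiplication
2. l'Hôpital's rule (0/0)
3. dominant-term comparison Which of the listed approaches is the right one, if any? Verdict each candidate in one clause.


Best approach: dominant-term comparison — divide through by the highest power of n; every lower-order term dies and the dominant terms decide the limit.
- conjugate multiplication: there are no radicals in tension whose conjugate would simplify matters.
- l'Hôpital's rule (0/0) — viewed as a single quotient this runs to ∞/∞, not the 0/0 clash this candidate addresses; an at-infinity variant of the rule would resolve it, but comparing leading growth reads the answer without differentiating.
- dominant-term comparison — applies; the problem has the shape this method handles.


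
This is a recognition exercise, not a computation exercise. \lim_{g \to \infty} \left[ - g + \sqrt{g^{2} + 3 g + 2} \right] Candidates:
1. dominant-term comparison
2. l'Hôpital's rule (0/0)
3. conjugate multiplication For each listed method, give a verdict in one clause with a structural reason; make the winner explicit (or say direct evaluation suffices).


Technique: conjugate multiplication — infinity minus infinity with a radical in play — multiply by the conjugate so the divergences of \sqrt{g^{2} + 3 g + 2} and g annihilate.
- dominant-term comparison: this limit is not decided by comparing polynomial growth at infinity.
- l'Hôpital's rule (0/0): no quotient structure at all: the clash is ∞ minus ∞, which rationalizing converts into a tractable ratio.
- conjugate multiplication — applicable, and directly so.


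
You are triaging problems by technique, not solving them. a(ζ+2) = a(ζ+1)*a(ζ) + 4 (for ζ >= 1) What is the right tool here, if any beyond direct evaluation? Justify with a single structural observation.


Verdict: no special technique — the recurrence is nonlinear in the sequence terms; no linear-recurrence method fits it as written — one iterates or studies it directly.


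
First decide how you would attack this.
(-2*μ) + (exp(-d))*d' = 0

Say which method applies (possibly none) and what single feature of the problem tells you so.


Best approach: separation of variables — all dependence on the two variables factors apart, the defining separable shape. The equation is exact as it stands too — a potential function exists — though separation reads the split structure directly.


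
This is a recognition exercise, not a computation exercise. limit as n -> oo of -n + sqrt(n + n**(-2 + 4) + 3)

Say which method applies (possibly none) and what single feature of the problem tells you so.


Verdict: conjugate multiplication — neither sqrt(n + n**(-2 + 4) + 3) nor n converges alone, so rewrite their difference as a conjugate-rationalized quotient first.


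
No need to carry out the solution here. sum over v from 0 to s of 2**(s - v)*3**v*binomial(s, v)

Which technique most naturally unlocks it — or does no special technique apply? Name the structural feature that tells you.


Verdict: the binomial theorem — the summand is term v of a binomial expansion in 3 and 2; the whole sum is a single power.


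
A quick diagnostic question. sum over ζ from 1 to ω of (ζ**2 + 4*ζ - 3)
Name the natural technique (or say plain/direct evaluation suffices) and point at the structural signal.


Verdict: no special technique — no ratio, no shift structure, no binomial pattern: sum the constant-multiple powers of ζ with known formulas.


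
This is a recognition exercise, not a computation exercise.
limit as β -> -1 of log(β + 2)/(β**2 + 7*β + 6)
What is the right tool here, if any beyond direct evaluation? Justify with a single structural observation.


Method: l'Hôpital's rule (0/0) — plug in -1: top and bottom both hit zero, so differentiate each and retry. Expanding numerator and denominator to first order gives the same value — the rule automates exactly that.


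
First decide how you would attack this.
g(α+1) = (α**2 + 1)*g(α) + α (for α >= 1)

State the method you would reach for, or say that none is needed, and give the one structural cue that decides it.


Best approach: a summation factor — first-order, linear, moving coefficient α**2 + 1: the discrete analogue of an integrating factor handles it.


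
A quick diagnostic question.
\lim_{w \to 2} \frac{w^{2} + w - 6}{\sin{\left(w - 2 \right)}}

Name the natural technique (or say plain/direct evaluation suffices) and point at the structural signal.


Verdict: l'Hôpital's rule (0/0) — substituting 2 gives 0 over 0; differentiate top and bottom once and re-evaluate. Known elementary limits would finish this too — the rule just bypasses the case analysis.


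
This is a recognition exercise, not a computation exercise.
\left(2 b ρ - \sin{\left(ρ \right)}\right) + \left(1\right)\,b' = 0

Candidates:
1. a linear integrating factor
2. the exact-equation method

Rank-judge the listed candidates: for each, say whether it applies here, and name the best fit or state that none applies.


Verdict: a linear integrating factor — the unknown enters only to the first power against a nonzero forcing term — the integrating-factor template applies directly.
- a linear integrating factor: applies; the problem has the shape this method handles.
- the exact-equation method: the mixed-partials test fails on this split — it is not an exact differential as presented.


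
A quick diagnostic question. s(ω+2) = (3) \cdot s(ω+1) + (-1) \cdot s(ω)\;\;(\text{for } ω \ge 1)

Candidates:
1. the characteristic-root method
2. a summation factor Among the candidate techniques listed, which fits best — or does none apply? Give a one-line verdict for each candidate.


Diagnosis: the characteristic-root method — the recurrence is linear and homogeneous with constant coefficients, so the ansatz r^ω turns it into a polynomial equation for r.
- the characteristic-root method — yes — fits the structure here.
- a summation factor — a summation factor telescopes one-step recursions; this one carries higher-order memory.


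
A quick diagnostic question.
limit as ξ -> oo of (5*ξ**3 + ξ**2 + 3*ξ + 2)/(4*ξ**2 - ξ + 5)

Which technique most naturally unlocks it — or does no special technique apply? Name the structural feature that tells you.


Verdict: dominant-term comparison — growth-rate triage: the leading powers of ξ decide the limit, everything else is noise. Differentiating the expression as a single quotient would eventually settle it as well; matching dominant growth settles it immediately.


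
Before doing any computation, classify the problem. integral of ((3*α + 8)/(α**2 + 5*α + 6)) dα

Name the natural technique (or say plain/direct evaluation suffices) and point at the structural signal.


Technique: partial fractions — a proper rational integrand whose denominator splits into simpler factors — decompose into partial fractions first.


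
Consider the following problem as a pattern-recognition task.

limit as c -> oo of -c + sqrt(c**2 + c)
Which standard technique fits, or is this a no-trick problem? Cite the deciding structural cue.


Technique: conjugate multiplication — two divergent pieces with a minus sign between them and a radical in the mix: rationalize sqrt(c**2 + c) - c before any limit law applies.


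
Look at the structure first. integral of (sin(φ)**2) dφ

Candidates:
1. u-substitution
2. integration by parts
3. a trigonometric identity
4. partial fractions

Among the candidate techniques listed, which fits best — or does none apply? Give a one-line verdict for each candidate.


Verdict: a trigonometric identity — an even power like sin(φ)**2 flattens under the half-angle identity into first-degree cosines you can integrate directly.
- u-substitution: no subexpression of the integrand pairs with its own derivative as a factor — individual terms may offer their own substitutions, but any change of variable covering the whole integral would have to be constructed from outside the expression.
- integration by parts: not the fit here: there is no polynomial factor to ladder down — parts can still close the trigonometric product by recursion, though the identity rewrite is the direct route.
- a trigonometric identity — yes, a natural case for it.
- partial fractions — there is no rational-function structure to decompose.


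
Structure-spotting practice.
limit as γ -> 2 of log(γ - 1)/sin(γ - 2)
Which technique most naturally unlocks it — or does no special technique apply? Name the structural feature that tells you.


Best approach: l'Hôpital's rule (0/0) — substituting 2 gives 0 over 0; differentiate top and bottom once and re-evaluate. One could equally expand both pieces locally and compare leading terms; the rule does that in one stroke.


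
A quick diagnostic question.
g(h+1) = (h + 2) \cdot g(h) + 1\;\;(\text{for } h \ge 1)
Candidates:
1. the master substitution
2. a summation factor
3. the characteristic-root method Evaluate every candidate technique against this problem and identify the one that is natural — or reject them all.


Best approach: a summation factor — because the multiplier h + 2 is index-dependent, divide through by its running product and sum the resulting differences.
- the master substitution: the recursion shifts the index rather than dividing it.
- a summation factor — applicable, and directly so.
- the characteristic-root method — an index-dependent weight blocks the pure exponential ansatz.


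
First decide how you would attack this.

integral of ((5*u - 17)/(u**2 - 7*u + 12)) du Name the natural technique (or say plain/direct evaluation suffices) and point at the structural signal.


Method: partial fractions — a proper rational integrand over the factorable u**2 - 7*u + 12: partial fractions reduce it to elementary pieces.


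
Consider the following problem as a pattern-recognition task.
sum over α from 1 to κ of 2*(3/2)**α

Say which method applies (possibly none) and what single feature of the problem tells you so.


Verdict: the geometric series formula — each summand is the previous one scaled by 3/2; that constant multiplier is itself the geometric structure.


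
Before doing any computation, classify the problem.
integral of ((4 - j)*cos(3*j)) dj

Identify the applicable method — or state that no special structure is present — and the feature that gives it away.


Diagnosis: integration by parts — the integrand splits as 4 - j times cos(3*j) — repeatedly differentiating the polynomial part kills it, which is the parts ladder.


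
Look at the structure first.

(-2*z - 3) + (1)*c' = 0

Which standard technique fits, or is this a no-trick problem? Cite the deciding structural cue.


Technique: no special technique — the slope is a function of z alone, so integrate both sides directly.


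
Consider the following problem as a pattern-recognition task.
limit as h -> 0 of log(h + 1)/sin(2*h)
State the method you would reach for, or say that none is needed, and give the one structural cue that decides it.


Best approach: l'Hôpital's rule (0/0) — the 0/0 form at 0 is the signature situation for l'Hôpital's rule. Expanding numerator and denominator to first order gives the same value — the rule automates exactly that.


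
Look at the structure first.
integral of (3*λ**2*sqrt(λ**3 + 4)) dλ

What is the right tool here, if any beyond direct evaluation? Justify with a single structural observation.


Verdict: u-substitution — everything non-trivial happens through the inner expression λ**3 + 4, and its derivative accounts for the remaining factor up to a constant, so set u = λ**3 + 4.


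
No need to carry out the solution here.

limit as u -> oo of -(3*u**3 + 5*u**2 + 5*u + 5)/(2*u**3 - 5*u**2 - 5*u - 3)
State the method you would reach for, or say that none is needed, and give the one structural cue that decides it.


Method: dominant-term comparison — divide through by the highest power of u; every lower-order term dies and the dominant terms decide the limit. l'Hôpital's at-infinity variant applies to the expression viewed as a single quotient; the leading-term comparison is the direct route.


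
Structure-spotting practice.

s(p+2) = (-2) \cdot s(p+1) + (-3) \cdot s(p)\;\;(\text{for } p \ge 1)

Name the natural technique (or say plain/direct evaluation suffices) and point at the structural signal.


Diagnosis: the characteristic-root method — this is the constant-coefficient homogeneous case — the whole solution in p reduces to a polynomial's roots.


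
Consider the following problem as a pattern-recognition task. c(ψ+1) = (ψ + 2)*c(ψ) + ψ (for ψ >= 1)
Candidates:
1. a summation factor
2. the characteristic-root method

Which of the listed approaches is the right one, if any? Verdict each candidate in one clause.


Best approach: a summation factor — rescale the sequence by the product of the weights ψ + 2 so far — the recurrence collapses to a plain running sum.
- a summation factor: yes, a natural case for it.
- the characteristic-root method: the coefficients vary with the index, breaking the constant-coefficient structure the method needs.


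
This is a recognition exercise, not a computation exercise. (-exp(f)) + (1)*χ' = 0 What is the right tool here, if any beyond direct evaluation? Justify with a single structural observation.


Best approach: no special technique — solved for the derivative, χ never appears on the right — this is a direct integration in f, not a differential-equations problem at heart.


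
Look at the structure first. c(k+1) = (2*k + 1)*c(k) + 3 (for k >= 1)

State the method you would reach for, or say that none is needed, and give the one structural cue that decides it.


Diagnosis: a summation factor — one-term recursion with variable weight 2*k + 1 is solved by product normalization, not by root-finding.


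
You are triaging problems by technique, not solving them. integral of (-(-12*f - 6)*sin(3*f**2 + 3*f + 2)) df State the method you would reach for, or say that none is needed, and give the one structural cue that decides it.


Verdict: u-substitution — collected, the integrand has one factor that is, up to a constant, the derivative of an inner expression the rest depends on — substitute for that inner expression.


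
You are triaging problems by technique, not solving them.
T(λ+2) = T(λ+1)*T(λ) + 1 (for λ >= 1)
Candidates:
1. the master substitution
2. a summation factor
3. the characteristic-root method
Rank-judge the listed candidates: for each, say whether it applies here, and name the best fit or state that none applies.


Verdict: no special technique — the new term depends nonlinearly on the old ones, which disqualifies every superposition-based technique.
- the master substitution: the recursion shifts the index rather than dividing it.
- a summation factor — the recursion is nonlinear — outside the first-order linear family a summation factor addresses.
- the characteristic-root method: nonlinearity rules out exponential-mode superposition from the start.


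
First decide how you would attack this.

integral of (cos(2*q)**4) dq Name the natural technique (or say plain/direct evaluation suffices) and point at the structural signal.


Diagnosis: a trigonometric identity — apply power reduction to cos(2*q)**4; each application halves the trigonometric degree.


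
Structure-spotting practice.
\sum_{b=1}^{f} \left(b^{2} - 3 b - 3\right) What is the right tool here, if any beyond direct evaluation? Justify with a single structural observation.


Diagnosis: no special technique — Faulhaber territory: sum each constant-multiple power of b with its closed-form formula, no trick required.


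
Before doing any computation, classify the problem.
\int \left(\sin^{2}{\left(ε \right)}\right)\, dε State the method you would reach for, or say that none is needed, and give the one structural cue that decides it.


Diagnosis: a trigonometric identity — \sin^{2}{\left(ε \right)} calls for power reduction: rewrite via double angles before any antiderivative is attempted.


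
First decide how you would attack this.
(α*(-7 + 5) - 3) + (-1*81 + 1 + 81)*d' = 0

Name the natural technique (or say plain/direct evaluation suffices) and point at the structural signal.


Technique: no special technique — the slope is a pure function of α; integrate both sides and be done.


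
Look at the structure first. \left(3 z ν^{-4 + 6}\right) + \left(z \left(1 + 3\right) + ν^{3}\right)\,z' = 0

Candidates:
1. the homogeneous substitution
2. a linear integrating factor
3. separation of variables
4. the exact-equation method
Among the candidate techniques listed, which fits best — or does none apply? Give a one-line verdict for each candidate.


Diagnosis: the exact-equation method — because the two cross partials coincide, the form is conservative as written — recover its potential in (ν, z).
- the homogeneous substitution: rescaling both variables together changes the slope, so no ratio substitution collapses it.
- a linear integrating factor — a nonlinear term in the unknown puts this outside the integrating-factor template.
- separation of variables — no algebra isolates the independent variable on one side and the unknown on the other.
- the exact-equation method — applicable, and directly so.


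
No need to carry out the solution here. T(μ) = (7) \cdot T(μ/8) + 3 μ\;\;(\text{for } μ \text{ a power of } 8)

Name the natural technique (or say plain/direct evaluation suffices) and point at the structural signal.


Verdict: the master substitution — treat m = log base 8 of μ as the new clock: one recursion step advances m by one while μ scales by 8.


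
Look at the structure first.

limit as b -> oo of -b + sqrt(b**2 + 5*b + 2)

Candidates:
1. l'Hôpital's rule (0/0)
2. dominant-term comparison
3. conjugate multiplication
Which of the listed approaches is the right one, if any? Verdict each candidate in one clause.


Technique: conjugate multiplication — neither sqrt(b**2 + 5*b + 2) nor b converges alone, so rewrite their difference as a conjugate-rationalized quotient first.
- l'Hôpital's rule (0/0) — the expression is a difference driving to ∞ − ∞, not a 0/0 quotient — there is no ratio for the rule to differentiate.
- dominant-term comparison: no dominant-degree comparison decides it.
- conjugate multiplication — a fit — the right tool for this form.


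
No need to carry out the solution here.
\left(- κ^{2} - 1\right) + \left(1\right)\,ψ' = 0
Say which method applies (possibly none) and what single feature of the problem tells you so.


Verdict: no special technique — solved for the derivative, no ψ appears — this is antidifferentiation in κ wearing ODE clothing.


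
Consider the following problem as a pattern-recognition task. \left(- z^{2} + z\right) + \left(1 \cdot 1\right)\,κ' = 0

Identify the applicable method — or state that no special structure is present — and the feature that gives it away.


Best approach: no special technique — the slope is a pure function of z; integrate both sides and be done.


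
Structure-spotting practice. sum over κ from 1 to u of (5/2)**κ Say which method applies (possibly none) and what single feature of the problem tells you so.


Best approach: the geometric series formula — term-over-term division gives 5/2 every time — index-free ratio, geometric sum formula applies.


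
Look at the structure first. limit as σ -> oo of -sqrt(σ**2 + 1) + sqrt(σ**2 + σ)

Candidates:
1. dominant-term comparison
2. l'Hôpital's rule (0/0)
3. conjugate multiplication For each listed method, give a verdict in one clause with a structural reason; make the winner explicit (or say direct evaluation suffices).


Best approach: conjugate multiplication — sqrt(σ**2 + σ) and sqrt(σ**2 + 1) both blow up, but their difference is tame once the conjugate rationalizes it.
- dominant-term comparison — no dominant power emerges to decide the limit by degree comparison.
- l'Hôpital's rule (0/0): no quotient structure at all: the clash is ∞ minus ∞, which rationalizing converts into a tractable ratio.
- conjugate multiplication — a fit — the right tool for this form.


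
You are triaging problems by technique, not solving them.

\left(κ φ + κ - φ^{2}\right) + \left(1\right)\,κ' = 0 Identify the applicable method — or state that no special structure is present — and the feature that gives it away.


Technique: a linear integrating factor — the unknown enters only to the first power against a nonzero forcing term — the integrating-factor template applies directly.


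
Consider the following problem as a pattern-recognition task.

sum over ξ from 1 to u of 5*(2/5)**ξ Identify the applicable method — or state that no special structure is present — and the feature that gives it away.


Technique: the geometric series formula — each summand is the previous one scaled by 2/5; that constant multiplier is itself the geometric structure.


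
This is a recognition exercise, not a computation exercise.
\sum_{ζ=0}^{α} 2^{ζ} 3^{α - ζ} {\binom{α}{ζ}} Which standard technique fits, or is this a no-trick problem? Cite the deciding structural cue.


Technique: the binomial theorem — terms weighting {\binom{α}{ζ}} against matched powers of 2 and 3 reassemble into (2 + 3)^α by the binomial theorem.


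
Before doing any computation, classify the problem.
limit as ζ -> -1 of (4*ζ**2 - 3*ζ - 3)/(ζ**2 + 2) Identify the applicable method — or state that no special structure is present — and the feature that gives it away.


Technique: no special technique — the function is continuous at -1; evaluation is itself the limit, no machinery required.


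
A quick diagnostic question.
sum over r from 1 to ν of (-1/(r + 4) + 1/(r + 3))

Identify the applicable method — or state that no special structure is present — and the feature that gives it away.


Technique: telescoping — the piece each term subtracts is 1/(r + 3) advanced by one index, and it reappears with a plus sign leading the following term — the sum collapses to its boundary terms.


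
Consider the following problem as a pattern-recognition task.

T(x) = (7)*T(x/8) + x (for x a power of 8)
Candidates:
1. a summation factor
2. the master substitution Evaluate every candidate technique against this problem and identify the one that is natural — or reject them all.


Verdict: the master substitution — the recursive call is at index x/8 rather than a shift, a divide-and-conquer shape — substituting x = 8^m linearizes it.
- a summation factor: the recursion divides its index rather than shifting it — there is no previous-term chain for a summation factor to telescope.
- the master substitution: applicable, and directly so.


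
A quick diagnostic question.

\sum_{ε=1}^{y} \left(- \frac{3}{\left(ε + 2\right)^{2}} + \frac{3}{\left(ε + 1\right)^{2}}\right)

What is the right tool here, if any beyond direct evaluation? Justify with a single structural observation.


Verdict: telescoping — the summand is built as \frac{3}{\left(ε + 1\right)^{2}} minus its own successor — adjacent terms annihilate down the line.


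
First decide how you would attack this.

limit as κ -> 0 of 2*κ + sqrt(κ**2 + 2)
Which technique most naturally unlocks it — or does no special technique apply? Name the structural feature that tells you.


Verdict: no special technique — no vanishing denominator and no indeterminate clash at the point — evaluation is immediate.


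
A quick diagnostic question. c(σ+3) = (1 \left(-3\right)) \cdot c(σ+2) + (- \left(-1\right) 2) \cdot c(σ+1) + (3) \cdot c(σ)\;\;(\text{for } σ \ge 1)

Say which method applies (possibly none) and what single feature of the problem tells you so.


Best approach: the characteristic-root method — constant coefficients and linearity mean the ansatz r^σ reduces it to solving the characteristic polynomial.


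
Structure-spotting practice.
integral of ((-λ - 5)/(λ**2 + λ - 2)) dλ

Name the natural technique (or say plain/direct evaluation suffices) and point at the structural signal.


Verdict: partial fractions — the denominator λ**2 + λ - 2 factors, so the quotient decomposes into elementary partial fractions term by term.
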